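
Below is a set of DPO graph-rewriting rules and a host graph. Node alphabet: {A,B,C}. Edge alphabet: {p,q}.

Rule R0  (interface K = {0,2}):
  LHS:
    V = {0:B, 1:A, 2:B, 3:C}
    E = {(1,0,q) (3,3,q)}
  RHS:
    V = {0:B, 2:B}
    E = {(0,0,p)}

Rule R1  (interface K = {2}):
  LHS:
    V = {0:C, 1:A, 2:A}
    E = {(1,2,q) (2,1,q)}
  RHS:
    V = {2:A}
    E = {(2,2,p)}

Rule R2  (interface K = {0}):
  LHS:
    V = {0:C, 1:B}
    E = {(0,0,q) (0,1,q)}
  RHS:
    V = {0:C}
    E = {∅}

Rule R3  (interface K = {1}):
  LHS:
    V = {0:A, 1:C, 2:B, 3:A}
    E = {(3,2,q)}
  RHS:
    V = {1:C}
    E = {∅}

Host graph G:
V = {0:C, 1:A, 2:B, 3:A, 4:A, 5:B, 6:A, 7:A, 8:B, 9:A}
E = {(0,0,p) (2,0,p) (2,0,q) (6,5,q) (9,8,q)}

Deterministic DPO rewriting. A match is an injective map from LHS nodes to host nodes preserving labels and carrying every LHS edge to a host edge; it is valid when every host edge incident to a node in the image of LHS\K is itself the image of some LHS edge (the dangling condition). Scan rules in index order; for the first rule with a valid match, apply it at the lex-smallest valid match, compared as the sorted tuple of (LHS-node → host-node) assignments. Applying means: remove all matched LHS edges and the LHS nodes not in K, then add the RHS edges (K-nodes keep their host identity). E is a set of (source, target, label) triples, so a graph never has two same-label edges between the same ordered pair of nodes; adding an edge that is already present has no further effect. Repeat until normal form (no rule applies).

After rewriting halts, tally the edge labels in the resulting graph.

Answer: p:2 q:1

Rewrite trace:
start.  V:10 E:5  edges: 0-p->0 2-p->0 2-q->0 6-q->5 9-q->8
1. fire R3 via {0↦1, 1↦0, 2↦5, 3↦6}  →  V:7 E:4  edges: 0-p->0 2-p->0 2-q->0 9-q->8
2. fire R3 via {0↦3, 1↦0, 2↦8, 3↦9}  →  V:4 E:3  edges: 0-p->0 2-p->0 2-q->0
final graph: no rule applies after step 2
NF edges: [(0, 0, 'p'), (2, 0, 'p'), (2, 0, 'q')]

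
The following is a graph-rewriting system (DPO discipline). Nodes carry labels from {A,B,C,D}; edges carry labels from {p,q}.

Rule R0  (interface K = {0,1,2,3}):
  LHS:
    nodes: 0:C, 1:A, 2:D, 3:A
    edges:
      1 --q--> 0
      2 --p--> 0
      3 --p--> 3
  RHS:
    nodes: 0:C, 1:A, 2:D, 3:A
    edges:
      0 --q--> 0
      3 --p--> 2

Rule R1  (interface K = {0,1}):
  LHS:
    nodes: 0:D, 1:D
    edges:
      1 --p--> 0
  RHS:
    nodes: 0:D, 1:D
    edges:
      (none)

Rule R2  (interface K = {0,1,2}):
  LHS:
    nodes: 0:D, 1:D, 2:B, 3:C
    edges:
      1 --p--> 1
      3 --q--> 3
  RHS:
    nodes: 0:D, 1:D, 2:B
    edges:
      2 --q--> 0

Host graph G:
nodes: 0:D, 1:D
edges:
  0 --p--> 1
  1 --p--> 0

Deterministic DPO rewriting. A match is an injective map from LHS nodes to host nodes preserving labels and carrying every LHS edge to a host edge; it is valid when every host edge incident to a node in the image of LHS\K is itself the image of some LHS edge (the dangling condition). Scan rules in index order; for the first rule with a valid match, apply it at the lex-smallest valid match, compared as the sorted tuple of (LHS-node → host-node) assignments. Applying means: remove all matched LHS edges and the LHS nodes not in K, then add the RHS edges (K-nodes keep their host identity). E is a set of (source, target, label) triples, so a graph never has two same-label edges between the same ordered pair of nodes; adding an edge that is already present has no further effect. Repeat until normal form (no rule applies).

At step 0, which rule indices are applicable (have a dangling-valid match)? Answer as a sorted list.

Answer: [R1]

Rewrite trace:
R0: no valid match — LHS pattern not found
R1: 2 valid matches — {0↦0, 1↦1}, {0↦1, 1↦0}
R2: no valid match — LHS pattern not found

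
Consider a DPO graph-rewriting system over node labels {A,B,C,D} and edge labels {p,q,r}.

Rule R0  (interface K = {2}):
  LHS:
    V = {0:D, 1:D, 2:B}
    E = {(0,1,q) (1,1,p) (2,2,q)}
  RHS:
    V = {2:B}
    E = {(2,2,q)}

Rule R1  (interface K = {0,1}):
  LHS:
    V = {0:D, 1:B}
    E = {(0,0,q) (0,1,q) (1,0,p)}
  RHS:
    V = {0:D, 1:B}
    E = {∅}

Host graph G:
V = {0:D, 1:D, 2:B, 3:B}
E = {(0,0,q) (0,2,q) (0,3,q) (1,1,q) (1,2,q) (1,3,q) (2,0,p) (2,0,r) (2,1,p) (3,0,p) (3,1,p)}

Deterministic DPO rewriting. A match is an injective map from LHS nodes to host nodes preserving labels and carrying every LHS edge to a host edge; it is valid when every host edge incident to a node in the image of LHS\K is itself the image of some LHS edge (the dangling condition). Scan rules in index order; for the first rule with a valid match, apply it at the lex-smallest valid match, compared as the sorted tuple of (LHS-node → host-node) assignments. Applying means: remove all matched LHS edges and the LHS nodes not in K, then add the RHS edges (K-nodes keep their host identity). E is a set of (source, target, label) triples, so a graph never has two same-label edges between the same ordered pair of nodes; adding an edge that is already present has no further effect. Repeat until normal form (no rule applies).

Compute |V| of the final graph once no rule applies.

Answer: 4

Rewrite trace:
initial: |V|=4 |E|=11  E = 0-q->0 0-q->2 0-q->3 1-q->1 1-q->2 1-q->3 2-p->0 2-r->0 2-p->1 3-p->0 3-p->1
step 1: apply R1 at {0↦0, 1↦2}  → |V|=4 |E|=8  E = 0-q->3 1-q->1 1-q->2 1-q->3 2-r->0 2-p->1 3-p->0 3-p->1
step 2: apply R1 at {0↦1, 1↦2}  → |V|=4 |E|=5  E = 0-q->3 1-q->3 2-r->0 3-p->0 3-p->1
normal form: no rule applies after step 2
NF nodes: {0:D, 1:D, 2:B, 3:B}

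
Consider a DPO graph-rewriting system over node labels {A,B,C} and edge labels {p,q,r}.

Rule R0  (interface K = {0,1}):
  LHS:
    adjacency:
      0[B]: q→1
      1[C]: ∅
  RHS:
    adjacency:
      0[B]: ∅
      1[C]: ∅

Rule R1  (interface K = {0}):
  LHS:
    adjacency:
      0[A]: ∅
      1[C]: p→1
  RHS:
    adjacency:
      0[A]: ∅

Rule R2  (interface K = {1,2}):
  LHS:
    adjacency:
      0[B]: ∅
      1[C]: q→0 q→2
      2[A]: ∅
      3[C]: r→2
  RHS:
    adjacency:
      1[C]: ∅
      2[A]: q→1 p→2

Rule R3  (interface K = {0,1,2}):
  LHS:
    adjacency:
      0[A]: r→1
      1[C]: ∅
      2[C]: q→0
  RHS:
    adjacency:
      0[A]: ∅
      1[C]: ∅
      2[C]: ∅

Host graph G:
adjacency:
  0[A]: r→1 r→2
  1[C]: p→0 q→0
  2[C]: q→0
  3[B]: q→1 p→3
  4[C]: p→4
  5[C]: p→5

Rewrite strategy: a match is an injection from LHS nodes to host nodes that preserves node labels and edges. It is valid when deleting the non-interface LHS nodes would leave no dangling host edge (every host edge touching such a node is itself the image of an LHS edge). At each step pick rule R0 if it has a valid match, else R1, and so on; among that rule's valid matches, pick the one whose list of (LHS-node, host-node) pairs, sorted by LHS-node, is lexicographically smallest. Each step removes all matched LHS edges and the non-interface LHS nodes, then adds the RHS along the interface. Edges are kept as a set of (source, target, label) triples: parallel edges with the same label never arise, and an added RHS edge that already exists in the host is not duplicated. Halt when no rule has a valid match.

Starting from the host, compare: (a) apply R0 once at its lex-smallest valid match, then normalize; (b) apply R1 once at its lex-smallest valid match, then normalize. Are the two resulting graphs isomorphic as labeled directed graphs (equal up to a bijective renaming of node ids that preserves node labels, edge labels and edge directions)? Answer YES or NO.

Answer: YES

Steps:
branch R0-first: apply at {0↦3, 1↦1} → |E|=8, then 4 more step(s) → NF |V|=4 |E|=2 V={0:A, 1:C, 2:C, 3:B} E=1-p->0 3-p->3
branch R1-first: apply at {0↦0, 1↦4} → |E|=8, then 4 more step(s) → NF |V|=4 |E|=2 V={0:A, 1:C, 2:C, 3:B} E=1-p->0 3-p->3
graphs isomorphic (equal up to label-preserving node renaming)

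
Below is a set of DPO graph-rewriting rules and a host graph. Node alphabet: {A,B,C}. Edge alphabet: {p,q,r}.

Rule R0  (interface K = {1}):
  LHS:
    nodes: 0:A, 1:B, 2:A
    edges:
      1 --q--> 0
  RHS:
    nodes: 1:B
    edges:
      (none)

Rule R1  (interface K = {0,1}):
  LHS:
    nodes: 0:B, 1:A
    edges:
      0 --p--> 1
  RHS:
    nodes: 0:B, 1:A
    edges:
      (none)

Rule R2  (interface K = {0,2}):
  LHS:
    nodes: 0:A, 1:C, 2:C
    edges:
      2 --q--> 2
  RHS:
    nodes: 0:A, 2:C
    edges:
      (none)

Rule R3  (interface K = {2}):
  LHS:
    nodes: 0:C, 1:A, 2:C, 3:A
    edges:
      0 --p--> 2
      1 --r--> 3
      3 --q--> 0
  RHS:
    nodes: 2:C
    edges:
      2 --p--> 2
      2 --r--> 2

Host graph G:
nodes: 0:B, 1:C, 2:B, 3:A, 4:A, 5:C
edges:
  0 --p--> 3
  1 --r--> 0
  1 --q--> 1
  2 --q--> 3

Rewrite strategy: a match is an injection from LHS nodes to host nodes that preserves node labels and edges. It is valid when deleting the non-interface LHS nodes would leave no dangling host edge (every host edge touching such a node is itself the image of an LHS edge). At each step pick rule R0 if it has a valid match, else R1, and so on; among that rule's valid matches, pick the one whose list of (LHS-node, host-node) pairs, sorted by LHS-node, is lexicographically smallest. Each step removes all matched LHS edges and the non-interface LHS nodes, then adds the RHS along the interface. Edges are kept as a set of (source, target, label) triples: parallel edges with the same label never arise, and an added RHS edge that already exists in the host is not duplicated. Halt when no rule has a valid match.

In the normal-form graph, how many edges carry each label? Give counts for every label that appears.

[0] host  ⇒  6 nodes, 4 edges  {0-p->3 1-r->0 1-q->1 2-q->3}
[1] R1 @ {0↦0, 1↦3}  ⇒  6 nodes, 3 edges  {1-r->0 1-q->1 2-q->3}
[2] R0 @ {0↦3, 1↦2, 2↦4}  ⇒  4 nodes, 2 edges  {1-r->0 1-q->1}
final graph: no rule applies after step 2
NF edges: [(1, 0, 'r'), (1, 1, 'q')]

Answer: q:1 r:1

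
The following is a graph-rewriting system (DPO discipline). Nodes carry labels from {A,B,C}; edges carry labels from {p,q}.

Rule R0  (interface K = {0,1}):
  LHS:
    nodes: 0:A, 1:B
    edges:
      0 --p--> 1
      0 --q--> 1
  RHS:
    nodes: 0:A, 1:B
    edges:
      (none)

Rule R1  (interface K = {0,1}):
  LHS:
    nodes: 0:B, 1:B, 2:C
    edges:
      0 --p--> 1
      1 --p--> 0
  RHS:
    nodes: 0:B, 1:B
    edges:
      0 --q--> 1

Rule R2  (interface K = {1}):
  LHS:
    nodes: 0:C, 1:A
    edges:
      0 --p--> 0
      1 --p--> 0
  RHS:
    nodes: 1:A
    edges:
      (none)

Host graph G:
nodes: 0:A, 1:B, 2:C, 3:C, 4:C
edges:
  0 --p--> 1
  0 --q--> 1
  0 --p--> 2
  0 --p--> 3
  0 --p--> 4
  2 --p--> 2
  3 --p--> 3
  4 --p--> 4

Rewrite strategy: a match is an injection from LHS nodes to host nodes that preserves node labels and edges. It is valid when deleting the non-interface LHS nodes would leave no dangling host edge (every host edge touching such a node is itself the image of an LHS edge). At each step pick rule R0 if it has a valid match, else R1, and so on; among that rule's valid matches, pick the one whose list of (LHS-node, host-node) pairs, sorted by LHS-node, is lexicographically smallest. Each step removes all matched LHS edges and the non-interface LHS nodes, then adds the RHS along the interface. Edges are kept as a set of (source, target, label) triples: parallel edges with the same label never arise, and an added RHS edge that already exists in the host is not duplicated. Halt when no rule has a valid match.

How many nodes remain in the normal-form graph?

initial: |V|=5 |E|=8  E = 0-p->1 0-q->1 0-p->2 0-p->3 0-p->4 2-p->2 3-p->3 4-p->4
step 1: apply R0 at {0↦0, 1↦1}  → |V|=5 |E|=6  E = 0-p->2 0-p->3 0-p->4 2-p->2 3-p->3 4-p->4
step 2: apply R2 at {0↦2, 1↦0}  → |V|=4 |E|=4  E = 0-p->3 0-p->4 3-p->3 4-p->4
step 3: apply R2 at {0↦3, 1↦0}  → |V|=3 |E|=2  E = 0-p->4 4-p->4
step 4: apply R2 at {0↦4, 1↦0}  → |V|=2 |E|=0  E = ∅
normal form: no rule applies after step 4
NF nodes: {0:A, 1:B}

Answer: 2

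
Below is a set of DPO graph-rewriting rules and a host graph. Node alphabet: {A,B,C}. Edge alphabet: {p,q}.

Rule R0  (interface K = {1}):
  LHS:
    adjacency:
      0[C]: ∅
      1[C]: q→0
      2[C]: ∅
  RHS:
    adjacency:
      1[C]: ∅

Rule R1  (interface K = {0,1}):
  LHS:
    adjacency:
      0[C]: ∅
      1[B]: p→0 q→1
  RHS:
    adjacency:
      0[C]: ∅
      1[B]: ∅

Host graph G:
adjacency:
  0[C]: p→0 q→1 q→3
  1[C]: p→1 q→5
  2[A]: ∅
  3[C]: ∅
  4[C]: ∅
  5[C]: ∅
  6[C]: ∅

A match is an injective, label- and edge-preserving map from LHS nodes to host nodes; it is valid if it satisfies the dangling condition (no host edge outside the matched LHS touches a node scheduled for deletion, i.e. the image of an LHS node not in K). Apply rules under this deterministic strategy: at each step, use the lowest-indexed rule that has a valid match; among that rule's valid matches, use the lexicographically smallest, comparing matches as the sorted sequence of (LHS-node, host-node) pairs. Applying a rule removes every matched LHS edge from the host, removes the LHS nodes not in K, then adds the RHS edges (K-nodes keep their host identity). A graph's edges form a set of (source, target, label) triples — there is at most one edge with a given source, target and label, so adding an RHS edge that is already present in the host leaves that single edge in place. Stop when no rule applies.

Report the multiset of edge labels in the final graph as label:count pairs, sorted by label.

Answer: p:2 q:1

Rewrite trace:
initial: |V|=7 |E|=5  E = 0-p->0 0-q->1 0-q->3 1-p->1 1-q->5
step 1: apply R0 at {0↦3, 1↦0, 2↦4}  → |V|=5 |E|=4  E = 0-p->0 0-q->1 1-p->1 1-q->5
step 2: apply R0 at {0↦5, 1↦1, 2↦6}  → |V|=3 |E|=3  E = 0-p->0 0-q->1 1-p->1
halt: no rule applies after step 2
NF edges: [(0, 0, 'p'), (0, 1, 'q'), (1, 1, 'p')]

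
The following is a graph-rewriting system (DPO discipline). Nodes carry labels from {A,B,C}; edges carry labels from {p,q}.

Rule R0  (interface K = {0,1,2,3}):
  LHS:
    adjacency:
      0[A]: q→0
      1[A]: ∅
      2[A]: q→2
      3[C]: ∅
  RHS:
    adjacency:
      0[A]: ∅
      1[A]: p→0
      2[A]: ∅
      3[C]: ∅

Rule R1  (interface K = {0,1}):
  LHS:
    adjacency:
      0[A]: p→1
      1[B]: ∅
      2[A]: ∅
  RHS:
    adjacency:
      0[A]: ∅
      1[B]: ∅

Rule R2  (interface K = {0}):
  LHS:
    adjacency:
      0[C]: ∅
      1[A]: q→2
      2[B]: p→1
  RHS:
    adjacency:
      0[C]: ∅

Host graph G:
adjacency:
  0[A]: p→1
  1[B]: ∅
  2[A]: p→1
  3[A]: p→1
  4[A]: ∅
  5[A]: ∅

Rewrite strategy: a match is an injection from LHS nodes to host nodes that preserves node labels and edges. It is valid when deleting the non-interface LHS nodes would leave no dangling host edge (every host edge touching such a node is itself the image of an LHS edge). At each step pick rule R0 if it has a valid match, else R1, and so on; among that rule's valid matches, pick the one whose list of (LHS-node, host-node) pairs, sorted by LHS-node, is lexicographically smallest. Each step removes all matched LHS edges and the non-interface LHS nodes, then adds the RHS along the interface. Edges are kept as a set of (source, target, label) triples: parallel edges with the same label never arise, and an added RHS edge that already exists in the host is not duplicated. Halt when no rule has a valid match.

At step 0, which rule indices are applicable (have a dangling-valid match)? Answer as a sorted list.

Answer: [R1]

Rewrite trace:
R0: no valid match — LHS pattern not found
R1: 6 valid matches — {0↦0, 1↦1, 2↦4}, {0↦0, 1↦1, 2↦5}, {0↦2, 1↦1, 2↦4} (+3 more)
R2: no valid match — LHS pattern not found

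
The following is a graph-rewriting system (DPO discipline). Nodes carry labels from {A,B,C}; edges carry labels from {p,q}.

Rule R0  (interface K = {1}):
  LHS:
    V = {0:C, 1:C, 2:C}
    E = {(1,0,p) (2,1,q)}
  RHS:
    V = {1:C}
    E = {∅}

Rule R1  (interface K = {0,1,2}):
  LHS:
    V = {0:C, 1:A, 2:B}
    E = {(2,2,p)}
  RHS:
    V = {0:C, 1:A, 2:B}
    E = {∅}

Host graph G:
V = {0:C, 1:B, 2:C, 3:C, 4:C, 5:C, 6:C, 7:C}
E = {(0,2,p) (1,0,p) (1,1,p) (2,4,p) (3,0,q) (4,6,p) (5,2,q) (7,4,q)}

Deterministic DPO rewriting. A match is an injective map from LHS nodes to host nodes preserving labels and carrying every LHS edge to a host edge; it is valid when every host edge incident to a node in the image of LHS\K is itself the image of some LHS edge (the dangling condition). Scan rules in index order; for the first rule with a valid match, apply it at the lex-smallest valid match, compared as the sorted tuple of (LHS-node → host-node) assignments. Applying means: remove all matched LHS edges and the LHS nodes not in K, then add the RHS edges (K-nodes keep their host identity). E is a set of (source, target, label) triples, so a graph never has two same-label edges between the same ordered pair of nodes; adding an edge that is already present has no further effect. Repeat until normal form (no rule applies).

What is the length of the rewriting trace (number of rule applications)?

Answer: 3

Derivation:
start.  V:8 E:8  edges: 0-p->2 1-p->0 1-p->1 2-p->4 3-q->0 4-p->6 5-q->2 7-q->4
1. fire R0 via {0↦6, 1↦4, 2↦7}  →  V:6 E:6  edges: 0-p->2 1-p->0 1-p->1 2-p->4 3-q->0 5-q->2
2. fire R0 via {0↦4, 1↦2, 2↦5}  →  V:4 E:4  edges: 0-p->2 1-p->0 1-p->1 3-q->0
3. fire R0 via {0↦2, 1↦0, 2↦3}  →  V:2 E:2  edges: 1-p->0 1-p->1
final graph: no rule applies after step 3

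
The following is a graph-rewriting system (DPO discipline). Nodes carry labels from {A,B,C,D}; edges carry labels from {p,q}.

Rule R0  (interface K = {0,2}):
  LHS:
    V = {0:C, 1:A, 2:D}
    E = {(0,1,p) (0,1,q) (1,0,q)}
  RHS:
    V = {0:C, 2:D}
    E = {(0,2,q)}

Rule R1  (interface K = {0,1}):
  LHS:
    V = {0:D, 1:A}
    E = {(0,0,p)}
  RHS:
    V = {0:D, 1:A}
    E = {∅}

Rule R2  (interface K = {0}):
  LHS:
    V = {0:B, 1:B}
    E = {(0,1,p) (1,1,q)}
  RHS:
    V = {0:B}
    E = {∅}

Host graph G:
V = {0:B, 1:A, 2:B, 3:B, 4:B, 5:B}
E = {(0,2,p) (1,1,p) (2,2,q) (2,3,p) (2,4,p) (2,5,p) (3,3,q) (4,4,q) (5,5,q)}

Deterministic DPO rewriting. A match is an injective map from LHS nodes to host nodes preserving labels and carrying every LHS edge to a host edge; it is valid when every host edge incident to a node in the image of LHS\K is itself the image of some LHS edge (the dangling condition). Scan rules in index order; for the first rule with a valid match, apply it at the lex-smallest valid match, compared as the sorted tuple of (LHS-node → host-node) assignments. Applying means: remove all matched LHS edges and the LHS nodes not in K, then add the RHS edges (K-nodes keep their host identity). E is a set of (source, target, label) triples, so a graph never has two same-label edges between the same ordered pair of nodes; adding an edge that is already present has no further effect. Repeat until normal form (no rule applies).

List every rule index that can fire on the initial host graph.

Answer: [R2]

Derivation:
R0: no valid match — LHS pattern not found
R1: no valid match — LHS pattern not found
R2: 3 valid matches — {0↦2, 1↦3}, {0↦2, 1↦4}, {0↦2, 1↦5}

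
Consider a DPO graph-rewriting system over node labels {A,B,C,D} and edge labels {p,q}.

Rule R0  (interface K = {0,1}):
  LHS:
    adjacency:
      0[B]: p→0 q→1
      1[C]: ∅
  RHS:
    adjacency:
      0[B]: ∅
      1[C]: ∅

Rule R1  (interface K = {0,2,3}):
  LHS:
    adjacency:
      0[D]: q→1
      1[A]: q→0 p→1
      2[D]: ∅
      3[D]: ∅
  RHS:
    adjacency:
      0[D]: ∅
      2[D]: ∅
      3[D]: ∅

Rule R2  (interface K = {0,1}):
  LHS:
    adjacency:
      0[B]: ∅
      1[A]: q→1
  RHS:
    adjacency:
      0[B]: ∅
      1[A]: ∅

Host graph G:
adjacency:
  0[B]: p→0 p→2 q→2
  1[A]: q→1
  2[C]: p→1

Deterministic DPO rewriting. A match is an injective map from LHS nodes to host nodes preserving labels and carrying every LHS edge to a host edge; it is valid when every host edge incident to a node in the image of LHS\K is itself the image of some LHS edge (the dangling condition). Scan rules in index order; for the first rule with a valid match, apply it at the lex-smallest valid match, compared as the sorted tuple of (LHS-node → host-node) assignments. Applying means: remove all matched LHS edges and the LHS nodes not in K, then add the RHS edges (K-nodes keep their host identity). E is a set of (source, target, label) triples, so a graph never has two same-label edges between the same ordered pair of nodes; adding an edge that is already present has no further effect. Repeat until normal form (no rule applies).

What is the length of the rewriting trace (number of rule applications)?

Answer: 2

Rewrite trace:
initial: |V|=3 |E|=5  E = 0-p->0 0-p->2 0-q->2 1-q->1 2-p->1
step 1: apply R0 at {0↦0, 1↦2}  → |V|=3 |E|=3  E = 0-p->2 1-q->1 2-p->1
step 2: apply R2 at {0↦0, 1↦1}  → |V|=3 |E|=2  E = 0-p->2 2-p->1
halt: no rule applies after step 2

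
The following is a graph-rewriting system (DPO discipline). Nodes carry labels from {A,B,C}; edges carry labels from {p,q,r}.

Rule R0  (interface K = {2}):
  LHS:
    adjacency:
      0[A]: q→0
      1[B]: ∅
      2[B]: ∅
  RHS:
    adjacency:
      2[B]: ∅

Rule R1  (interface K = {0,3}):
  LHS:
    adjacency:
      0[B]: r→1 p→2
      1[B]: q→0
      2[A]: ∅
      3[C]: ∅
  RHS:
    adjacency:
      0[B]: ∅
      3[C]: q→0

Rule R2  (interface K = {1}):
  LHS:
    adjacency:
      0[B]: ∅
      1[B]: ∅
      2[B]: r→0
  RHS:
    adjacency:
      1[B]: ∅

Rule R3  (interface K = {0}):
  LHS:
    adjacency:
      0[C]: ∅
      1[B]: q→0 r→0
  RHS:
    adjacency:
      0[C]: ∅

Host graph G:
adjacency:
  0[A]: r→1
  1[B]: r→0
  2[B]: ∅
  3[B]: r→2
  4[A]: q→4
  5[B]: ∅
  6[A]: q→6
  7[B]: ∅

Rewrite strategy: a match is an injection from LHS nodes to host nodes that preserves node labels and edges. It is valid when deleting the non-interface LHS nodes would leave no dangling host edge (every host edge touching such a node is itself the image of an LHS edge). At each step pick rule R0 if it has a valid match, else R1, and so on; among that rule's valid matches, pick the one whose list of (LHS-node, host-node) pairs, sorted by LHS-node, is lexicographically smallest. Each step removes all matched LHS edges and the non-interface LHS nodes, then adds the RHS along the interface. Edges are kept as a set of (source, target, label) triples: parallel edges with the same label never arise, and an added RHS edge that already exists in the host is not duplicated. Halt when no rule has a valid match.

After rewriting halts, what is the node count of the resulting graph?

[0] host  ⇒  8 nodes, 5 edges  {0-r->1 1-r->0 3-r->2 4-q->4 6-q->6}
[1] R0 @ {0↦4, 1↦5, 2↦1}  ⇒  6 nodes, 4 edges  {0-r->1 1-r->0 3-r->2 6-q->6}
[2] R0 @ {0↦6, 1↦7, 2↦1}  ⇒  4 nodes, 3 edges  {0-r->1 1-r->0 3-r->2}
[3] R2 @ {0↦2, 1↦1, 2↦3}  ⇒  2 nodes, 2 edges  {0-r->1 1-r->0}
normal form: no rule applies after step 3
NF nodes: {0:A, 1:B}

Answer: 2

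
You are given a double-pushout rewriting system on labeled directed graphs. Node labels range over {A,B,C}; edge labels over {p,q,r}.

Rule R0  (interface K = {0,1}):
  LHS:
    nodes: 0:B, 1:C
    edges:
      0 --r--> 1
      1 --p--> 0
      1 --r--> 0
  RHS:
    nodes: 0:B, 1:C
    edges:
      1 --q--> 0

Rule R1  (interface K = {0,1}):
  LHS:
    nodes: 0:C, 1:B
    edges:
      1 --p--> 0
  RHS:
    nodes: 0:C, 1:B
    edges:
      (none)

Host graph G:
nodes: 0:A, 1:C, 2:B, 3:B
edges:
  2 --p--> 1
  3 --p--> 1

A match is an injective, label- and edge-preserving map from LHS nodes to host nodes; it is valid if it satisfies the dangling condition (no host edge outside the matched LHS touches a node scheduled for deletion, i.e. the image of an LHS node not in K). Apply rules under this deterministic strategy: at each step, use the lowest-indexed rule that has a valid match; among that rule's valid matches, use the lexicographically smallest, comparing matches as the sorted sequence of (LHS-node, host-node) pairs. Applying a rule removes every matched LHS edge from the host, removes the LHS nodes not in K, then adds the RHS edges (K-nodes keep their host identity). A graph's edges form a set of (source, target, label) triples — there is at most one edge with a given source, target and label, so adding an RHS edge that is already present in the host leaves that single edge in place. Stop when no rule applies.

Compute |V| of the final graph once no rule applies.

Answer: 4

Steps:
initial: |V|=4 |E|=2  E = 2-p->1 3-p->1
step 1: apply R1 at {0↦1, 1↦2}  → |V|=4 |E|=1  E = 3-p->1
step 2: apply R1 at {0↦1, 1↦3}  → |V|=4 |E|=0  E = ∅
normal form: no rule applies after step 2
NF nodes: {0:A, 1:C, 2:B, 3:B}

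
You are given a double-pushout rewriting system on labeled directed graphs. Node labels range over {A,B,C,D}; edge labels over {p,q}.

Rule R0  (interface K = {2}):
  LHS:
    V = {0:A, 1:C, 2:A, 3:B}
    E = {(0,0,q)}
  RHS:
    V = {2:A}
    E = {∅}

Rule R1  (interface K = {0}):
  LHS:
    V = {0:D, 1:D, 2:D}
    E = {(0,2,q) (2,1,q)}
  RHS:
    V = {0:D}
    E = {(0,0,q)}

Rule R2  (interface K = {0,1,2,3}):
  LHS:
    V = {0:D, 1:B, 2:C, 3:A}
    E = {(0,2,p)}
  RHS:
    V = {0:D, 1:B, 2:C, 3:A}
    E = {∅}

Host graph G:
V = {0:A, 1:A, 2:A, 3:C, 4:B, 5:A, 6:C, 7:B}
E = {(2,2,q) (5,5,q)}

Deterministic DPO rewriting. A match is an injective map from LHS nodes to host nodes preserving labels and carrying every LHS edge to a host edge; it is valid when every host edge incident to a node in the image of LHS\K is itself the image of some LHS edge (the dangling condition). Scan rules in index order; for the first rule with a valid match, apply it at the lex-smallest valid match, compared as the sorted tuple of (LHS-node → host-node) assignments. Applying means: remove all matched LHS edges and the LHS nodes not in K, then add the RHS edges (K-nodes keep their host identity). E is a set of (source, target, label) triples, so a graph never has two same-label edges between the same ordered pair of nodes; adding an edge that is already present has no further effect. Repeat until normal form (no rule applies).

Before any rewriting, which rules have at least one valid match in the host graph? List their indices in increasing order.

Answer: [R0]

Steps:
R0: 24 valid matches — {0↦2, 1↦3, 2↦0, 3↦4}, {0↦2, 1↦3, 2↦0, 3↦7}, {0↦2, 1↦3, 2↦1, 3↦4} (+21 more)
R1: no valid match — LHS pattern not found
R2: no valid match — LHS pattern not found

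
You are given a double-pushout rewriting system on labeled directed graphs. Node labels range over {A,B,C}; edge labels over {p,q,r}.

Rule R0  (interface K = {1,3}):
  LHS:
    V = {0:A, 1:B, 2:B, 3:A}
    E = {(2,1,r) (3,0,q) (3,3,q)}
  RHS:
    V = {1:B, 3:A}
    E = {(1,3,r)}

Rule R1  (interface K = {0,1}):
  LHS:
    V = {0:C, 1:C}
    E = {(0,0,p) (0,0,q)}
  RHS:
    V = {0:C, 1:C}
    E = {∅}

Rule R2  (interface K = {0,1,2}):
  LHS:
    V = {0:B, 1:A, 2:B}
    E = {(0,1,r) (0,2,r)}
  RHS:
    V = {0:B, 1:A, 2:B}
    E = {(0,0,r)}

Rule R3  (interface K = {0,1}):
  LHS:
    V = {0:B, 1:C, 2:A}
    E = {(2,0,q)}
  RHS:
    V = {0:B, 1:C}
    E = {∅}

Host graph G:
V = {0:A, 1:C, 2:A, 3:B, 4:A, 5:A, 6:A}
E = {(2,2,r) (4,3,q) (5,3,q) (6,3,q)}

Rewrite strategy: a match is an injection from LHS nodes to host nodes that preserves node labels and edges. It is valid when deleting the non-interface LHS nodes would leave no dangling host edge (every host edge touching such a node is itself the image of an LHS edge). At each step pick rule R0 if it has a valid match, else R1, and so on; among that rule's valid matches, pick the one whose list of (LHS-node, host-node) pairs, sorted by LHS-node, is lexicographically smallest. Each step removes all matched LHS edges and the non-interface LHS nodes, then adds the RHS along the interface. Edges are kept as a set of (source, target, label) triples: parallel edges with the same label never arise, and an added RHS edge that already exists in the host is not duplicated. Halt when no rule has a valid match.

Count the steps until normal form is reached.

Answer: 3

Steps:
start.  V:7 E:4  edges: 2-r->2 4-q->3 5-q->3 6-q->3
1. fire R3 via {0↦3, 1↦1, 2↦4}  →  V:6 E:3  edges: 2-r->2 5-q->3 6-q->3
2. fire R3 via {0↦3, 1↦1, 2↦5}  →  V:5 E:2  edges: 2-r->2 6-q->3
3. fire R3 via {0↦3, 1↦1, 2↦6}  →  V:4 E:1  edges: 2-r->2
halt: no rule applies after step 3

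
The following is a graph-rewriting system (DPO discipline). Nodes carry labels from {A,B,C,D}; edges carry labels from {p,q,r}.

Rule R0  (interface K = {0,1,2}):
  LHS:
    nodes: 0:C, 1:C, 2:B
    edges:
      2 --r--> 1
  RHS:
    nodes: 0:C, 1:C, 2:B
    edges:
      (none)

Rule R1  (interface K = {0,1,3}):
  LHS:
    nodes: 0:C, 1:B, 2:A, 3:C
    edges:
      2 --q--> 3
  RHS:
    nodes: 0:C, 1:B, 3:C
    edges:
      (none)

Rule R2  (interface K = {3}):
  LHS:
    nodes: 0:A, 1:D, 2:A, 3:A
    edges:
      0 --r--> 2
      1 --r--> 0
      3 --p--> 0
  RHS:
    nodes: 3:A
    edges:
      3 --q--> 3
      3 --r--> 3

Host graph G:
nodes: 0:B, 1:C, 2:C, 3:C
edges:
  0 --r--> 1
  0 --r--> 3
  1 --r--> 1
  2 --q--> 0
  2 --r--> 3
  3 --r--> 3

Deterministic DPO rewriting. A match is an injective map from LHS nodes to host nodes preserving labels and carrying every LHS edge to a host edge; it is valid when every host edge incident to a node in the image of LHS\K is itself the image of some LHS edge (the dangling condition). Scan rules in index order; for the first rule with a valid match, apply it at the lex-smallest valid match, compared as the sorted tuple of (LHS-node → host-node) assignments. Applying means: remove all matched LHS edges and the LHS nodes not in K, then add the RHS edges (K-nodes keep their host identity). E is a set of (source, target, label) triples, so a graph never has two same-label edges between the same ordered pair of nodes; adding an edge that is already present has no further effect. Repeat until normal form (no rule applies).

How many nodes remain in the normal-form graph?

Answer: 4

Rewrite trace:
initial: |V|=4 |E|=6  E = 0-r->1 0-r->3 1-r->1 2-q->0 2-r->3 3-r->3
step 1: apply R0 at {0↦1, 1↦3, 2↦0}  → |V|=4 |E|=5  E = 0-r->1 1-r->1 2-q->0 2-r->3 3-r->3
step 2: apply R0 at {0↦2, 1↦1, 2↦0}  → |V|=4 |E|=4  E = 1-r->1 2-q->0 2-r->3 3-r->3
final graph: no rule applies after step 2
NF nodes: {0:B, 1:C, 2:C, 3:C}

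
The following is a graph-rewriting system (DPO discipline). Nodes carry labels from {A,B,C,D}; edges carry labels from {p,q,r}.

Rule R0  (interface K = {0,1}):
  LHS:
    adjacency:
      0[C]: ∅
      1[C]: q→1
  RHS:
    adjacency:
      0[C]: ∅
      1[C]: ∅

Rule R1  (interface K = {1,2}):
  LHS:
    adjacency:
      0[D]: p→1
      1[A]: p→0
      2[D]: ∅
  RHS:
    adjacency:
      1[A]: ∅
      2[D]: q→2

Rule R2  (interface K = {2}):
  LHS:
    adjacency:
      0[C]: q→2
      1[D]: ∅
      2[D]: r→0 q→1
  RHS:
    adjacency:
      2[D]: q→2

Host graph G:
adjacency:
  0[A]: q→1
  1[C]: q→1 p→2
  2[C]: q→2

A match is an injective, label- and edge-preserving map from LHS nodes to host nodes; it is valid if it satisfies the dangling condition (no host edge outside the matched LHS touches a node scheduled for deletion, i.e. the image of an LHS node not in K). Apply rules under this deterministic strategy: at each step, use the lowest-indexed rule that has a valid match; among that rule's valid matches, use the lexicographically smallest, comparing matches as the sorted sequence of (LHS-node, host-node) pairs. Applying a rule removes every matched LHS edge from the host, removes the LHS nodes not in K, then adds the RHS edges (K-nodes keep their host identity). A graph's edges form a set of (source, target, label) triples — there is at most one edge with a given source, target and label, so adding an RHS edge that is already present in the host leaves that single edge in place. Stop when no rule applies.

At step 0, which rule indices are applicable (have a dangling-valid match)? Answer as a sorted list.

Answer: [R0]

Rewrite trace:
R0: 2 valid matches — {0↦1, 1↦2}, {0↦2, 1↦1}
R1: no valid match — LHS pattern not found
R2: no valid match — LHS pattern not found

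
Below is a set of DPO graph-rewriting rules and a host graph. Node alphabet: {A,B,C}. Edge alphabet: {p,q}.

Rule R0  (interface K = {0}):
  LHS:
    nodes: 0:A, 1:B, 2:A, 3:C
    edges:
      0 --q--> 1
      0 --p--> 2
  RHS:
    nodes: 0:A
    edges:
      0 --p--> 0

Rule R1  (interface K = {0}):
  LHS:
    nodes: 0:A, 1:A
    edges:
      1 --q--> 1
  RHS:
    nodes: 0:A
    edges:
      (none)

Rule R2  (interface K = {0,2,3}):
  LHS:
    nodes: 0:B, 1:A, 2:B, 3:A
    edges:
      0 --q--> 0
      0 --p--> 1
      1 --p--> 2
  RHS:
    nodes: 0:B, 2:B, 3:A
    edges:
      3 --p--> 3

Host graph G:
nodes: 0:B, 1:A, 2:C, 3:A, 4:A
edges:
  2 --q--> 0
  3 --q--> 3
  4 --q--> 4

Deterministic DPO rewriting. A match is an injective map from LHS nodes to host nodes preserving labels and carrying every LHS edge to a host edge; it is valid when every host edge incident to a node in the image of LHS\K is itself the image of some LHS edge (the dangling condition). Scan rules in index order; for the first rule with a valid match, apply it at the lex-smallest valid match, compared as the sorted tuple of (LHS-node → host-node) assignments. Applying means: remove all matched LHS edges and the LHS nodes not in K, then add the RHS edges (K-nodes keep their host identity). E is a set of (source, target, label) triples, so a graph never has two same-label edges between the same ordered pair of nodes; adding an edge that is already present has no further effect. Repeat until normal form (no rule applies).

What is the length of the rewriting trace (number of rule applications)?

initial: |V|=5 |E|=3  E = 2-q->0 3-q->3 4-q->4
step 1: apply R1 at {0↦1, 1↦3}  → |V|=4 |E|=2  E = 2-q->0 4-q->4
step 2: apply R1 at {0↦1, 1↦4}  → |V|=3 |E|=1  E = 2-q->0
normal form: no rule applies after step 2

Answer: 2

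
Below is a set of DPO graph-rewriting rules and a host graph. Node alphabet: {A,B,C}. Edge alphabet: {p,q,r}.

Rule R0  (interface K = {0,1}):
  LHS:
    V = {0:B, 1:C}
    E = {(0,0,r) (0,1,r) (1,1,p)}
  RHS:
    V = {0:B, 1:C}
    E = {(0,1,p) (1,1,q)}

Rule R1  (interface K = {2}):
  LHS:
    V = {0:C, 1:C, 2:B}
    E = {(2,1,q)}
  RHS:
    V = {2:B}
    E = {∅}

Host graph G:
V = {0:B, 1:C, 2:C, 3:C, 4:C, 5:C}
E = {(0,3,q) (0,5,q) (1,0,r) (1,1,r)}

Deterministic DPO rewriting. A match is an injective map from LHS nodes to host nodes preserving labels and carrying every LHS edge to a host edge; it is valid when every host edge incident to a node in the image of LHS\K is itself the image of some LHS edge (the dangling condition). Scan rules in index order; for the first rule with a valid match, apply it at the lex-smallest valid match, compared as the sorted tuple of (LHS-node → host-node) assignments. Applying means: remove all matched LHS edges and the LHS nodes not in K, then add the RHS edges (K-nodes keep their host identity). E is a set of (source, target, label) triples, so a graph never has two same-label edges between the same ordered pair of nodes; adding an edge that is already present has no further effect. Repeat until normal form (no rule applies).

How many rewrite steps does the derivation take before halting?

[0] host  ⇒  6 nodes, 4 edges  {0-q->3 0-q->5 1-r->0 1-r->1}
[1] R1 @ {0↦2, 1↦3, 2↦0}  ⇒  4 nodes, 3 edges  {0-q->5 1-r->0 1-r->1}
[2] R1 @ {0↦4, 1↦5, 2↦0}  ⇒  2 nodes, 2 edges  {1-r->0 1-r->1}
halt: no rule applies after step 2

Answer: 2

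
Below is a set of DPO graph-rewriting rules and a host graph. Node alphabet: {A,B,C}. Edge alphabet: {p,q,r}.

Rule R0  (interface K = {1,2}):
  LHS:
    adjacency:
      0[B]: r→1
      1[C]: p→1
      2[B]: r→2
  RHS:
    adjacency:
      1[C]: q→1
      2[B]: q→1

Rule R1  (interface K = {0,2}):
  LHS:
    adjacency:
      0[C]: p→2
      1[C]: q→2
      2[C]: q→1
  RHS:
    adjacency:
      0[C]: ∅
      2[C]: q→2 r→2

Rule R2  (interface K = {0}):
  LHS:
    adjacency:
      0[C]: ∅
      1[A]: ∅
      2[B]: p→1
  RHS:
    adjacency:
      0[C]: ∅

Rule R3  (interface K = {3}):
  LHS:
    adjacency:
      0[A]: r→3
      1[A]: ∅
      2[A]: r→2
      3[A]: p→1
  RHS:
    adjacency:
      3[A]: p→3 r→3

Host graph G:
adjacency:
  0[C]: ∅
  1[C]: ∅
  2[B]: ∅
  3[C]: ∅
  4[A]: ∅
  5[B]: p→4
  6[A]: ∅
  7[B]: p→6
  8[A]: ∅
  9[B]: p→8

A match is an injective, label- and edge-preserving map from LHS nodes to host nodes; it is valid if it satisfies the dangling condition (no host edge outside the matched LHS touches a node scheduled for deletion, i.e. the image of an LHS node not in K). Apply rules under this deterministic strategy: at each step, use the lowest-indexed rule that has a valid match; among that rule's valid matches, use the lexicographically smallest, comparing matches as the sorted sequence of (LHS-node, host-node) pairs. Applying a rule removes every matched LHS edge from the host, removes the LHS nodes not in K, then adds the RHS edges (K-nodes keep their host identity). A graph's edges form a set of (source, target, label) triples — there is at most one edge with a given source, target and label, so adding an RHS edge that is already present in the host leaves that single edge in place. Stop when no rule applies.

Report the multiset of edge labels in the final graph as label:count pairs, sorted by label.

start.  V:10 E:3  edges: 5-p->4 7-p->6 9-p->8
1. fire R2 via {0↦0, 1↦4, 2↦5}  →  V:8 E:2  edges: 7-p->6 9-p->8
2. fire R2 via {0↦0, 1↦6, 2↦7}  →  V:6 E:1  edges: 9-p->8
3. fire R2 via {0↦0, 1↦8, 2↦9}  →  V:4 E:0  edges: ∅
normal form: no rule applies after step 3
NF edges: []

Answer: (no edges)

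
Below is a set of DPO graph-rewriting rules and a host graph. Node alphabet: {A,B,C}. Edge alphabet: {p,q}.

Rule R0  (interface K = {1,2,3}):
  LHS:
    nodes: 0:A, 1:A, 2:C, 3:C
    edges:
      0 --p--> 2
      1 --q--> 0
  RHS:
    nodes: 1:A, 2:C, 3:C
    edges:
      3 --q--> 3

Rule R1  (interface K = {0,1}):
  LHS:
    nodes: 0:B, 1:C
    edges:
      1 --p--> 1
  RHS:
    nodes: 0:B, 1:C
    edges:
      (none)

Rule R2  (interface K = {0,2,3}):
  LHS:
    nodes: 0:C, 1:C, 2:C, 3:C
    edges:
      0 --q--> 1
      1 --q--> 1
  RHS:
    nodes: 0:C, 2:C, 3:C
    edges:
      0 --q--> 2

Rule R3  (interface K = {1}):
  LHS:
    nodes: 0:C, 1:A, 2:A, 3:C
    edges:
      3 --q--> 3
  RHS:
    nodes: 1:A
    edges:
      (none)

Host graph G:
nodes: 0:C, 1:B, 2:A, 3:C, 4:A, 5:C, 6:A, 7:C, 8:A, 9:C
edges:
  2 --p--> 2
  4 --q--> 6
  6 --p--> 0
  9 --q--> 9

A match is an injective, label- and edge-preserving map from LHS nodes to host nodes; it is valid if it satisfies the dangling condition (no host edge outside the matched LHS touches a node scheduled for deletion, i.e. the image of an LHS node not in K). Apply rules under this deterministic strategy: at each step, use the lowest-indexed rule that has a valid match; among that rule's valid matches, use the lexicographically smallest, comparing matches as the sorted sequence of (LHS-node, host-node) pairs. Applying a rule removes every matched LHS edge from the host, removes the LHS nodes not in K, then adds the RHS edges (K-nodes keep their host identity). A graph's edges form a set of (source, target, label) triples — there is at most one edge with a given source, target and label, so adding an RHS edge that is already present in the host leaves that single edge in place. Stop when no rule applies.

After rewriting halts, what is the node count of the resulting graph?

Answer: 3

Derivation:
start.  V:10 E:4  edges: 2-p->2 4-q->6 6-p->0 9-q->9
1. fire R0 via {0↦6, 1↦4, 2↦0, 3↦3}  →  V:9 E:3  edges: 2-p->2 3-q->3 9-q->9
2. fire R3 via {0↦0, 1↦2, 2↦4, 3↦3}  →  V:6 E:2  edges: 2-p->2 9-q->9
3. fire R3 via {0↦5, 1↦2, 2↦8, 3↦9}  →  V:3 E:1  edges: 2-p->2
halt: no rule applies after step 3
NF nodes: {1:B, 2:A, 7:C}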